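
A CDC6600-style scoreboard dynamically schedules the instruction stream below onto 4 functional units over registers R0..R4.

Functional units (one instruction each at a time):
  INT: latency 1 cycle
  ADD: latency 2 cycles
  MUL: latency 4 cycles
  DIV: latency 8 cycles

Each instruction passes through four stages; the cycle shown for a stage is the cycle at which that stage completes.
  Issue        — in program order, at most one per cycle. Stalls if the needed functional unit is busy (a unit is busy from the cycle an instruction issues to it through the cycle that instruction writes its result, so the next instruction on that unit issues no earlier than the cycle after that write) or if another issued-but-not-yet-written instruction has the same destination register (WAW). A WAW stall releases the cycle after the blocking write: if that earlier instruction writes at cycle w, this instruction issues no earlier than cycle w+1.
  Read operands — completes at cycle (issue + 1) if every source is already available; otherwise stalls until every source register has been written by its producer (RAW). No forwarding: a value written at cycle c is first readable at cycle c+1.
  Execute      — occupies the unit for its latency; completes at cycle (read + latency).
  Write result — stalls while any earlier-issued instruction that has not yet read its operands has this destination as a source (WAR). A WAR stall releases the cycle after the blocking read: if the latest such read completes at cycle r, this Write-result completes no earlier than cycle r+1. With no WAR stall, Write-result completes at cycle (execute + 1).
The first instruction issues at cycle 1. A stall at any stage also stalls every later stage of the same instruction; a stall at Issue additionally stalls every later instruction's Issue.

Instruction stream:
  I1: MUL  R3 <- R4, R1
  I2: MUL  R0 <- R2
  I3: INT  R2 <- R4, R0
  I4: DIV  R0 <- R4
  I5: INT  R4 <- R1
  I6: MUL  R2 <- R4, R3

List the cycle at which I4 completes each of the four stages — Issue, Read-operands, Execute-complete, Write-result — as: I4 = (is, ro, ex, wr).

I4 = (15, 16, 24, 25)

I1 -> (1, 2, 6, 7)
I2 -> (8, 9, 13, 14)  // struct: MUL busy until I1 writes@7
I3 -> (9, 15, 16, 17)  // RAW R0: wait I2 write@14
I4 -> (15, 16, 24, 25)  // WAW R0: wait I2 write@14
I5 -> (18, 19, 20, 21)  // struct: INT busy until I3 writes@17
I6 -> (19, 22, 26, 27)  // RAW R4: wait I5 write@21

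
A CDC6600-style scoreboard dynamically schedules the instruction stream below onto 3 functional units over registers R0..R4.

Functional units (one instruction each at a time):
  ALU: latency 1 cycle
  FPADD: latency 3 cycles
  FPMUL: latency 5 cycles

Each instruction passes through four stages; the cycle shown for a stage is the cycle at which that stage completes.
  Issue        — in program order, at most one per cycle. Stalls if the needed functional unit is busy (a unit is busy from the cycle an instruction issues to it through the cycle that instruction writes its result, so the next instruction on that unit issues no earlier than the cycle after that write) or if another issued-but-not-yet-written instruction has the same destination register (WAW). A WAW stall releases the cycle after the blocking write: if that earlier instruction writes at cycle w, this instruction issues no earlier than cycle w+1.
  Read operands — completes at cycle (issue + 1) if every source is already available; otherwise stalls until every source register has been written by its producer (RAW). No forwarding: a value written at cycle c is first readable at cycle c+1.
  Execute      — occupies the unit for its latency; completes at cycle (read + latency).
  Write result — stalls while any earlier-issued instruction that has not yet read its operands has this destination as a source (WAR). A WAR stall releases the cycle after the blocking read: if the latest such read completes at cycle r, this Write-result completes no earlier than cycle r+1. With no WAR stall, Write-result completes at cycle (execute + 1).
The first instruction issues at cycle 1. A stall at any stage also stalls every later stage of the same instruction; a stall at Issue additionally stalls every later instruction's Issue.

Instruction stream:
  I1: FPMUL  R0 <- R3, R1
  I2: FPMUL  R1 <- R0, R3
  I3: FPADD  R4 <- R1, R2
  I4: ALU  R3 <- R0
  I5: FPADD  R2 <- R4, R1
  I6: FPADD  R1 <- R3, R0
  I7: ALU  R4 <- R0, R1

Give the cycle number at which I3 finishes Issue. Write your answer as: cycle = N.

[I1] 1/2/7/8
[I2] 9/10/15/16  (struct: FPMUL busy until I1 writes@8)
[I3] 10/17/20/21  (RAW R1: wait I2 write@16)
[I4] 11/12/13/14
[I5] 22/23/26/27  (struct: FPADD busy until I3 writes@21)
[I6] 28/29/32/33  (struct: FPADD busy until I5 writes@27)
[I7] 29/34/35/36  (RAW R1: wait I6 write@33)

cycle = 10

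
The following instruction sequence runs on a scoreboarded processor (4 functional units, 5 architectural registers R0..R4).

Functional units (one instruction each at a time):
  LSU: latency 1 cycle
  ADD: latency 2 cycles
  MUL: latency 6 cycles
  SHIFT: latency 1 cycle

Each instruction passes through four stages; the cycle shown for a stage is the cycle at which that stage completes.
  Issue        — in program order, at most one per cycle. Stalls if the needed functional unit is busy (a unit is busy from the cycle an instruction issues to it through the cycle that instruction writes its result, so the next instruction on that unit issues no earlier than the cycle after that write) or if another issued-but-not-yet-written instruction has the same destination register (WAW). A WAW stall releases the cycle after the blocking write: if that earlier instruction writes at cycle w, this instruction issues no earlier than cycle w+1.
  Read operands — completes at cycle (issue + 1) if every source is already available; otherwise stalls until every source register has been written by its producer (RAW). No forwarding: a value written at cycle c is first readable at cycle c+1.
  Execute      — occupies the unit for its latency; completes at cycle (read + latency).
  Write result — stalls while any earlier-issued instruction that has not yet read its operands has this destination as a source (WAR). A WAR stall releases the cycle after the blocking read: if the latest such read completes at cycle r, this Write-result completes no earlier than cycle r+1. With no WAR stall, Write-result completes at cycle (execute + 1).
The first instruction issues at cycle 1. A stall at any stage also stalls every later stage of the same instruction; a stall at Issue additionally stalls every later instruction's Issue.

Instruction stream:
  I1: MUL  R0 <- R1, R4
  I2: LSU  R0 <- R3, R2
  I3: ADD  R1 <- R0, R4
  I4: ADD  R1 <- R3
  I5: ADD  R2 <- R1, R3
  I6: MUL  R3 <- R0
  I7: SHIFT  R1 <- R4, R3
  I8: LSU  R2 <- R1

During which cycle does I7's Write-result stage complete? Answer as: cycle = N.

cycle = 35

[1] I1 dispatched to MUL
[2] I1 operands ready
[8] I1 complete
[9] R0←I1
[10] I2 dispatched to LSU
[11] I2 operands ready · I3 dispatched to ADD
[12] I2 complete
[13] R0←I2
[14] I3 operands ready
[16] I3 complete
[17] R1←I3
[18] I4 dispatched to ADD
[19] I4 operands ready
[21] I4 complete
[22] R1←I4
[23] I5 dispatched to ADD
[24] I5 operands ready · I6 dispatched to MUL
[25] I6 operands ready · I7 dispatched to SHIFT
[26] I5 complete
[27] R2←I5
[28] I8 dispatched to LSU
[31] I6 complete
[32] R3←I6
[33] I7 operands ready
[34] I7 complete
[35] R1←I7
[36] I8 operands ready
[37] I8 complete
[38] R2←I8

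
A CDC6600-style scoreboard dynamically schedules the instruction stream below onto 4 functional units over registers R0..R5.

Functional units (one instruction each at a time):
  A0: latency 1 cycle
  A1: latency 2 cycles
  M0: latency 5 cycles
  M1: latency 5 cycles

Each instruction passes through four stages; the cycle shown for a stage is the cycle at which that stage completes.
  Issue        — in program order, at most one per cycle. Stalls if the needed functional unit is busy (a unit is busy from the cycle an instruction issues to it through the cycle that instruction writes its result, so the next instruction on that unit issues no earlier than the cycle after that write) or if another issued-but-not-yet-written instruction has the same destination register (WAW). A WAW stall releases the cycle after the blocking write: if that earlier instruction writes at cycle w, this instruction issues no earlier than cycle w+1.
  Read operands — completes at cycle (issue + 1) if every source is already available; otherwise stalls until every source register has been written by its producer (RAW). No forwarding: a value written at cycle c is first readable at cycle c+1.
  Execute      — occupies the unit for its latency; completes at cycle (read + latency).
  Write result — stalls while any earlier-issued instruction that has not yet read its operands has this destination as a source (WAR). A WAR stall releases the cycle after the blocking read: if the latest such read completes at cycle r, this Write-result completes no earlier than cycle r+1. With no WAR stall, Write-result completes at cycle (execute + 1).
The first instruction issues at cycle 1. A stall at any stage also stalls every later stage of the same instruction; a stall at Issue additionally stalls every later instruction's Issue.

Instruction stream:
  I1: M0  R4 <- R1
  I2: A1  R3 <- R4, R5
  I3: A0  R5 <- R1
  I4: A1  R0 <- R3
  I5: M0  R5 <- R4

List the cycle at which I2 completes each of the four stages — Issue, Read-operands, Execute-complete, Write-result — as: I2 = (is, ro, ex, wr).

I2 = (2, 9, 11, 12)

I1 -> (1, 2, 7, 8)
I2 -> (2, 9, 11, 12)  // RAW R4: wait I1 write@8
I3 -> (3, 4, 5, 10)  // WAR R5: wait I2 read@9
I4 -> (13, 14, 16, 17)  // struct: A1 busy until I2 writes@12
I5 -> (14, 15, 20, 21)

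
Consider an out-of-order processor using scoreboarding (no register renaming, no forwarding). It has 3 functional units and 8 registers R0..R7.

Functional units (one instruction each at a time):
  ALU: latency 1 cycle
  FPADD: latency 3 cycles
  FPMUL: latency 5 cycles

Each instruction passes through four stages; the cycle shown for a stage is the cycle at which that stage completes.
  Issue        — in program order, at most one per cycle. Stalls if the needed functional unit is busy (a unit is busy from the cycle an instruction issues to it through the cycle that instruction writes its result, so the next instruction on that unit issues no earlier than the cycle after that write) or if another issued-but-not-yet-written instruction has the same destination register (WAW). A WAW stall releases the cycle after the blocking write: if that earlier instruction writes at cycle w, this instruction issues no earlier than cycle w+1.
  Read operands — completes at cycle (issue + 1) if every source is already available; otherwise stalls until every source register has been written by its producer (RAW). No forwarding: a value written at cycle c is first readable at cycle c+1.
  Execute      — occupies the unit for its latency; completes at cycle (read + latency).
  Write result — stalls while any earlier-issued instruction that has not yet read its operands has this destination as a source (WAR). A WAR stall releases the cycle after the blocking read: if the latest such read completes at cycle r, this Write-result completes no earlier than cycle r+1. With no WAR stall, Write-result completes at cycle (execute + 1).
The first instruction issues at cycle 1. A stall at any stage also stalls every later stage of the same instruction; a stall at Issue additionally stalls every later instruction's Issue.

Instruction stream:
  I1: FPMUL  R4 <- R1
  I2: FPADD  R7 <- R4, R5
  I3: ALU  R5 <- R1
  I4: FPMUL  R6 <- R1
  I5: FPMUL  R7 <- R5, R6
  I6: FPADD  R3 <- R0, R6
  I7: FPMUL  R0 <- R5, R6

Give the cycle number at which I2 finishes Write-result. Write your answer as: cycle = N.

1) issue 1, read 2, done 7, write 8
2) issue 2, read 9, done 12, write 13  <RAW R4: wait I1 write@8>
3) issue 3, read 4, done 5, write 10  <WAR R5: wait I2 read@9>
4) issue 9, read 10, done 15, write 16  <struct: FPMUL busy until I1 writes@8>
5) issue 17, read 18, done 23, write 24  <struct: FPMUL busy until I4 writes@16>
6) issue 18, read 19, done 22, write 23
7) issue 25, read 26, done 31, write 32  <struct: FPMUL busy until I5 writes@24>

cycle = 13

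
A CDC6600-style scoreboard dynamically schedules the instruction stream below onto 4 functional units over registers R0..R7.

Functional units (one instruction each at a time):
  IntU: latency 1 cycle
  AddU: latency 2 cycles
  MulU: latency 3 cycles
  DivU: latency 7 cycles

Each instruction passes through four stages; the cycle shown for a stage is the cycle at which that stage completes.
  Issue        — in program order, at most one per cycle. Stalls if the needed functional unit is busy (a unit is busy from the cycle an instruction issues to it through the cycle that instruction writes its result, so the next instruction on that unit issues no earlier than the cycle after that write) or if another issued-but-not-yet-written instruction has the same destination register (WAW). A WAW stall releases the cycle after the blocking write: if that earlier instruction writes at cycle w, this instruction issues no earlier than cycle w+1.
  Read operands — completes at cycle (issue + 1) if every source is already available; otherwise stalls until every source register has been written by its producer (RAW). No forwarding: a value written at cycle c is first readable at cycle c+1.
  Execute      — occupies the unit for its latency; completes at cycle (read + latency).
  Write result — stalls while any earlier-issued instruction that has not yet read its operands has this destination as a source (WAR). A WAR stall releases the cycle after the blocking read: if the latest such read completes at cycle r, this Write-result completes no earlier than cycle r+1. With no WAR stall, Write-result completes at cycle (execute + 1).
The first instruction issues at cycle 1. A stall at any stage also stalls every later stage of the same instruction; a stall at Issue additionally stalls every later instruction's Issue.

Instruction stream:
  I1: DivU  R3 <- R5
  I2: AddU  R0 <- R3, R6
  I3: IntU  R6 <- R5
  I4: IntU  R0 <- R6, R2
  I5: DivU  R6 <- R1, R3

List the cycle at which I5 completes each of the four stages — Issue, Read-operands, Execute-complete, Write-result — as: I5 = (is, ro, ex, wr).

I5 = (16, 17, 24, 25)

I1  is:1  ro:2  ex:9  wr:10
I2  is:2  ro:11  ex:13  wr:14  — RAW R3: wait I1 write@10
I3  is:3  ro:4  ex:5  wr:12  — WAR R6: wait I2 read@11
I4  is:15  ro:16  ex:17  wr:18  — WAW R0: wait I2 write@14
I5  is:16  ro:17  ex:24  wr:25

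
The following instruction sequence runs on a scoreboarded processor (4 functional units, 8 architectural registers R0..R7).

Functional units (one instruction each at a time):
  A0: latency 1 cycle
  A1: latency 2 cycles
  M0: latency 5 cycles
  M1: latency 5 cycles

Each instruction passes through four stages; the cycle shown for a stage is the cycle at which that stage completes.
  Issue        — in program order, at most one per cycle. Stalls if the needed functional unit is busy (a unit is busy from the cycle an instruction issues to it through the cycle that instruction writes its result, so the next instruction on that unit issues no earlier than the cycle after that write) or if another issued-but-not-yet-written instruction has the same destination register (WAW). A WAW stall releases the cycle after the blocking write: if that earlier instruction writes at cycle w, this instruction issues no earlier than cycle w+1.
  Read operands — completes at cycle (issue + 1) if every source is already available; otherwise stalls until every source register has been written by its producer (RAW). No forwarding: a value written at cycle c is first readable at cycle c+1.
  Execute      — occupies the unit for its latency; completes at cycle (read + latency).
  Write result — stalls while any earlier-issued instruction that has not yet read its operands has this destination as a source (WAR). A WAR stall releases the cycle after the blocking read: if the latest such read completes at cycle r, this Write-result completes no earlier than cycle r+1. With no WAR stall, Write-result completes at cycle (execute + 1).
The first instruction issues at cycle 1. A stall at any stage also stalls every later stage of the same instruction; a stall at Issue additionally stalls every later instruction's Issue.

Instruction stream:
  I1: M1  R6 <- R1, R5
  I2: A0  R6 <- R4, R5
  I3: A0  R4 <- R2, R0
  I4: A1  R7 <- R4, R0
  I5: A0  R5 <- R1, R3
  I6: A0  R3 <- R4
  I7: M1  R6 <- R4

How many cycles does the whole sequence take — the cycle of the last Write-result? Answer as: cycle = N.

cycle = 29

1) issue 1, read 2, done 7, write 8
2) issue 9, read 10, done 11, write 12  <WAW R6: wait I1 write@8>
3) issue 13, read 14, done 15, write 16  <struct: A0 busy until I2 writes@12>
4) issue 14, read 17, done 19, write 20  <RAW R4: wait I3 write@16>
5) issue 17, read 18, done 19, write 20  <struct: A0 busy until I3 writes@16>
6) issue 21, read 22, done 23, write 24  <struct: A0 busy until I5 writes@20>
7) issue 22, read 23, done 28, write 29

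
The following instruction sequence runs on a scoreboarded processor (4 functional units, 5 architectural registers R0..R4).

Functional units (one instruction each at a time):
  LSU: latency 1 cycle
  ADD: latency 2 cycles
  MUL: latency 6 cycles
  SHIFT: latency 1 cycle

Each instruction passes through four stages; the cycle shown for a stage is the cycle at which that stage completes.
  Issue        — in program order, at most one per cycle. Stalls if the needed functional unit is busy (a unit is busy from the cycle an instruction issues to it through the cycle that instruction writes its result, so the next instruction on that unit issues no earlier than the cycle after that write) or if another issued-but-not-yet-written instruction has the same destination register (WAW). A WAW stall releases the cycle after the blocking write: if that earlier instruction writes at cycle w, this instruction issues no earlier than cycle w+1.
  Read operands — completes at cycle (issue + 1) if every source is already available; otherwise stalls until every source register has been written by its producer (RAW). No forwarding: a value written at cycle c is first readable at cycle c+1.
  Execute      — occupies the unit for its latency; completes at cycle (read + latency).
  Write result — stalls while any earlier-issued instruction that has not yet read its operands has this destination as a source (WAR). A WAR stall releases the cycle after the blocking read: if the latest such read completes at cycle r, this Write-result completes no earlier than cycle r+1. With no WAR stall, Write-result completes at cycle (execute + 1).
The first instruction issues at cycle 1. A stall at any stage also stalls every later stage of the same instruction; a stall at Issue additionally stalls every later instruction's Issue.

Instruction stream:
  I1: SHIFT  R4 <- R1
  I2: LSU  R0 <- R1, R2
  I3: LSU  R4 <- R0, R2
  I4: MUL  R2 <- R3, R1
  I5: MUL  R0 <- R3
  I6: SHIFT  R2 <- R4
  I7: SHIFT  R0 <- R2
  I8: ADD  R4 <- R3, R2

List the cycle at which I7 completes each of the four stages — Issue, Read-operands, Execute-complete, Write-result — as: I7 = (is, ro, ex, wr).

I7 = (25, 26, 27, 28)

  I1 | 1 | 2 | 3 | 4
  I2 | 2 | 3 | 4 | 5
  I3 | 6 | 7 | 8 | 9   struct: LSU busy until I2 writes@5
  I4 | 7 | 8 | 14 | 15
  I5 | 16 | 17 | 23 | 24   struct: MUL busy until I4 writes@15
  I6 | 17 | 18 | 19 | 20
  I7 | 25 | 26 | 27 | 28   WAW R0: wait I5 write@24
  I8 | 26 | 27 | 29 | 30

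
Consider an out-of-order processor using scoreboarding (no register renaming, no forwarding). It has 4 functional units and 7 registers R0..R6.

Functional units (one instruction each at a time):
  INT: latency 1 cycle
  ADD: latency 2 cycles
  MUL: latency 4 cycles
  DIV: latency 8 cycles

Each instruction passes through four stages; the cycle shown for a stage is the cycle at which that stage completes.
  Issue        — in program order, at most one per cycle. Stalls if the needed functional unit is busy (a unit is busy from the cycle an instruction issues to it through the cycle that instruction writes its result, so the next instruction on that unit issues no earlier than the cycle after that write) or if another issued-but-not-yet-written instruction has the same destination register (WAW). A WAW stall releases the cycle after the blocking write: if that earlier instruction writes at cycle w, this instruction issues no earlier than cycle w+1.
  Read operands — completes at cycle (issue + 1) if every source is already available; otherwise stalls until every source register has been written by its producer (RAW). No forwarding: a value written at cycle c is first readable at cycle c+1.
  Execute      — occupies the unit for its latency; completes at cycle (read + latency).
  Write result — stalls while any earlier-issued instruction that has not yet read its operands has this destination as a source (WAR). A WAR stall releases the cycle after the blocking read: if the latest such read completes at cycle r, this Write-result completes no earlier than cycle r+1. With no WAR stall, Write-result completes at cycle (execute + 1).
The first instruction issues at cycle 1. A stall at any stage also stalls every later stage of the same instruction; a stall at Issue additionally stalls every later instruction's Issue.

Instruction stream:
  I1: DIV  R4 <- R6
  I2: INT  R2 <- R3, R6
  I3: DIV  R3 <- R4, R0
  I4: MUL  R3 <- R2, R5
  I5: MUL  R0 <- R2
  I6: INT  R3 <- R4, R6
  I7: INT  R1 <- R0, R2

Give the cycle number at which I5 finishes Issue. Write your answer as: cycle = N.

[1] I1 issues→DIV
[2] I1 reads · I2 issues→INT
[3] I2 reads
[4] I2 exec-done
[5] I2 writes R2
[10] I1 exec-done
[11] I1 writes R4
[12] I3 issues→DIV
[13] I3 reads
[21] I3 exec-done
[22] I3 writes R3
[23] I4 issues→MUL
[24] I4 reads
[28] I4 exec-done
[29] I4 writes R3
[30] I5 issues→MUL
[31] I5 reads · I6 issues→INT
[32] I6 reads
[33] I6 exec-done
[34] I6 writes R3
[35] I5 exec-done · I7 issues→INT
[36] I5 writes R0
[37] I7 reads
[38] I7 exec-done
[39] I7 writes R1

cycle = 30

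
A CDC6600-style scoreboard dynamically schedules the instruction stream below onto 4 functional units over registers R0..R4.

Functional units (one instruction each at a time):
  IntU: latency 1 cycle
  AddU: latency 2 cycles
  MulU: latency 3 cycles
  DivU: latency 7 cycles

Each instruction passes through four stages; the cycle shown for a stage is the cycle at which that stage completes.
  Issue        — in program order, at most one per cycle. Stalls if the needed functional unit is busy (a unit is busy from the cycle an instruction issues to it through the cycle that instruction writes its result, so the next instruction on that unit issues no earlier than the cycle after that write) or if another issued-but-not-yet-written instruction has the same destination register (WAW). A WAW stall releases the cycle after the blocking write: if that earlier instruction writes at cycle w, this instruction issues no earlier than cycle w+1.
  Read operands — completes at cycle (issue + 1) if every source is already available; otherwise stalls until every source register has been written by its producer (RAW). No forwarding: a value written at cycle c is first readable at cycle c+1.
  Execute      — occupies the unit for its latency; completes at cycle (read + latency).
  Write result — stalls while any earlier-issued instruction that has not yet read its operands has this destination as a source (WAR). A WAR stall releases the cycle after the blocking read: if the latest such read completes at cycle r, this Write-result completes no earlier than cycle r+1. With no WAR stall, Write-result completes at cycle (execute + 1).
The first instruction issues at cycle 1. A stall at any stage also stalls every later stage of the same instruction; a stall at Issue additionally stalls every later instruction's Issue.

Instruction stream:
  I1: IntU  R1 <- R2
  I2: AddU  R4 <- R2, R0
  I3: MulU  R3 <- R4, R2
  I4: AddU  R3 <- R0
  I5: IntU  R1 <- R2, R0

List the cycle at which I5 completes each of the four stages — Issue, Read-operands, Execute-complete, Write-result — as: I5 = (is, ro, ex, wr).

I5 = (13, 14, 15, 16)

[1] issue I1 (IntU)
[2] I1 read-ops | issue I2 (AddU)
[3] I1 finished on IntU | I2 read-ops | issue I3 (MulU)
[4] I1→R1
[5] I2 finished on AddU
[6] I2→R4
[7] I3 read-ops
[10] I3 finished on MulU
[11] I3→R3
[12] issue I4 (AddU)
[13] I4 read-ops | issue I5 (IntU)
[14] I5 read-ops
[15] I4 finished on AddU | I5 finished on IntU
[16] I4→R3 | I5→R1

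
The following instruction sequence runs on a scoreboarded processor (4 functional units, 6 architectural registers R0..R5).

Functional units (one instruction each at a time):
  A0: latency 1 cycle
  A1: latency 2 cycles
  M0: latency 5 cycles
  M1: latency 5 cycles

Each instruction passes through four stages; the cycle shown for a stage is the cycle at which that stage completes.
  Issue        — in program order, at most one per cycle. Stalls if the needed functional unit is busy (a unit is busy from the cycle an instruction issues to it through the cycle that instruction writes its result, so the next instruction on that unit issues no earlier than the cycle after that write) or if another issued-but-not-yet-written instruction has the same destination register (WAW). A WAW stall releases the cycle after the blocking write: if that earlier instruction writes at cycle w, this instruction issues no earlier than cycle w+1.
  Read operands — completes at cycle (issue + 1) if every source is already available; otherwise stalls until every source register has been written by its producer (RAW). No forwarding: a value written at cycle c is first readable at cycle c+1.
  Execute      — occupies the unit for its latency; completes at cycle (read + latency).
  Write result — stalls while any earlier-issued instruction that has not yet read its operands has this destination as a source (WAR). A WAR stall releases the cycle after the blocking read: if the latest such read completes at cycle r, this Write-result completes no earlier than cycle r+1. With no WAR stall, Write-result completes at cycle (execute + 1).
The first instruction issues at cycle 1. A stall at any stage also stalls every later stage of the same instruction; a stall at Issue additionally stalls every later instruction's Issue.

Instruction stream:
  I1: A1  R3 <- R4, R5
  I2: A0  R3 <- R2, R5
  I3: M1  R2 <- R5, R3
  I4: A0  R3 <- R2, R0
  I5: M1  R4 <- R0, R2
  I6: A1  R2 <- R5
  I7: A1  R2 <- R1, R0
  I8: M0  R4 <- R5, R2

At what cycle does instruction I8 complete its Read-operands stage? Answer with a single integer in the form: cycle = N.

c1: I1→A1
c2: I1 RO
c4: I1 EX
c5: I1 WR R3
c6: I2→A0
c7: I2 RO, I3→M1
c8: I2 EX
c9: I2 WR R3
c10: I3 RO, I4→A0
c15: I3 EX
c16: I3 WR R2
c17: I4 RO, I5→M1
c18: I4 EX, I5 RO, I6→A1
c19: I4 WR R3, I6 RO
c21: I6 EX
c22: I6 WR R2
c23: I5 EX, I7→A1
c24: I5 WR R4, I7 RO
c25: I8→M0
c26: I7 EX
c27: I7 WR R2
c28: I8 RO
c33: I8 EX
c34: I8 WR R4

cycle = 28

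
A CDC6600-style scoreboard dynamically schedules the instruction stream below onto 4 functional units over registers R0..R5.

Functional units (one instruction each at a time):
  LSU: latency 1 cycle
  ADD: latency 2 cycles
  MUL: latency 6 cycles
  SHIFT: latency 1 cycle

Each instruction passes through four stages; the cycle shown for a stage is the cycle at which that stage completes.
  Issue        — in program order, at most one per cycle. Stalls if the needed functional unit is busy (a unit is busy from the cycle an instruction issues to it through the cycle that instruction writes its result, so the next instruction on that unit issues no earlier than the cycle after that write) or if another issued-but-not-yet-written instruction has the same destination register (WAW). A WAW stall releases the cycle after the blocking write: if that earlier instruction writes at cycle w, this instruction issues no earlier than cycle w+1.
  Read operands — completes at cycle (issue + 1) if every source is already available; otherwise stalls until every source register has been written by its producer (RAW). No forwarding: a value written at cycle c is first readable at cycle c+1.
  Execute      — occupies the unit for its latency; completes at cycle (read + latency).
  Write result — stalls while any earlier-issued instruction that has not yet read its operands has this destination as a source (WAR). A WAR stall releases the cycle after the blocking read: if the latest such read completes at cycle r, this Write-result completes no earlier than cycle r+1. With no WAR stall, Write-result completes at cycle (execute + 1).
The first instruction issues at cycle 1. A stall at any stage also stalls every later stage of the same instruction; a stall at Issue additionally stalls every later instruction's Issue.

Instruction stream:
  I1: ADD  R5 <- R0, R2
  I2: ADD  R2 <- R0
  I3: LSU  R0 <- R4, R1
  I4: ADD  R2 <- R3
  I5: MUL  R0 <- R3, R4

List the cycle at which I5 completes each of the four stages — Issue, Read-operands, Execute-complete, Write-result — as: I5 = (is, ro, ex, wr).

t=1  I1 dispatched to ADD
t=2  I1 operands ready
t=4  I1 complete
t=5  R5←I1
t=6  I2 dispatched to ADD
t=7  I2 operands ready · I3 dispatched to LSU
t=8  I3 operands ready
t=9  I2 complete · I3 complete
t=10  R2←I2 · R0←I3
t=11  I4 dispatched to ADD
t=12  I4 operands ready · I5 dispatched to MUL
t=13  I5 operands ready
t=14  I4 complete
t=15  R2←I4
t=19  I5 complete
t=20  R0←I5

I5 = (12, 13, 19, 20)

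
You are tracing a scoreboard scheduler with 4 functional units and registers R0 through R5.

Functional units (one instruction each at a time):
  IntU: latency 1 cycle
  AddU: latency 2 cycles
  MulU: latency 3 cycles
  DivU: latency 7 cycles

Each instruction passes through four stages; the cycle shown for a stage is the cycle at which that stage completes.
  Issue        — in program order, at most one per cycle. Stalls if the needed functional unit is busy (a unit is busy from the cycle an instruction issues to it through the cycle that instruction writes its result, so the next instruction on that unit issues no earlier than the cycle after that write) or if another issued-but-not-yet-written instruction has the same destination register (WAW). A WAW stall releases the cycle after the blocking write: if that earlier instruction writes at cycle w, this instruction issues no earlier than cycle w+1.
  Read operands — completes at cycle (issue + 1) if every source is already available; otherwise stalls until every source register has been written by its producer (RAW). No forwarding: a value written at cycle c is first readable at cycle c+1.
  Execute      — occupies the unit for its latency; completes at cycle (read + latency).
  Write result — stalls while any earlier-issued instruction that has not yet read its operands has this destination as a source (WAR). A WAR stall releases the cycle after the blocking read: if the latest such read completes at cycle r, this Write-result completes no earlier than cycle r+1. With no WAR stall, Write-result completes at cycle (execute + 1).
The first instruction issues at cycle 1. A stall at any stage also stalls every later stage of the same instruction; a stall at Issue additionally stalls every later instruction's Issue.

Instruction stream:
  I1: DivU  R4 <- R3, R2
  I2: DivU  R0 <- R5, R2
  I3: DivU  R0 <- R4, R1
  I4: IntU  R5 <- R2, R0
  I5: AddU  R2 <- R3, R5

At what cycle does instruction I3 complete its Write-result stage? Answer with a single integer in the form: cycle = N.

cycle 1: I1→DivU
cycle 2: I1 RO
cycle 9: I1 EX
cycle 10: I1 WR R4
cycle 11: I2→DivU
cycle 12: I2 RO
cycle 19: I2 EX
cycle 20: I2 WR R0
cycle 21: I3→DivU
cycle 22: I3 RO | I4→IntU
cycle 23: I5→AddU
cycle 29: I3 EX
cycle 30: I3 WR R0
cycle 31: I4 RO
cycle 32: I4 EX
cycle 33: I4 WR R5
cycle 34: I5 RO
cycle 36: I5 EX
cycle 37: I5 WR R2

cycle = 30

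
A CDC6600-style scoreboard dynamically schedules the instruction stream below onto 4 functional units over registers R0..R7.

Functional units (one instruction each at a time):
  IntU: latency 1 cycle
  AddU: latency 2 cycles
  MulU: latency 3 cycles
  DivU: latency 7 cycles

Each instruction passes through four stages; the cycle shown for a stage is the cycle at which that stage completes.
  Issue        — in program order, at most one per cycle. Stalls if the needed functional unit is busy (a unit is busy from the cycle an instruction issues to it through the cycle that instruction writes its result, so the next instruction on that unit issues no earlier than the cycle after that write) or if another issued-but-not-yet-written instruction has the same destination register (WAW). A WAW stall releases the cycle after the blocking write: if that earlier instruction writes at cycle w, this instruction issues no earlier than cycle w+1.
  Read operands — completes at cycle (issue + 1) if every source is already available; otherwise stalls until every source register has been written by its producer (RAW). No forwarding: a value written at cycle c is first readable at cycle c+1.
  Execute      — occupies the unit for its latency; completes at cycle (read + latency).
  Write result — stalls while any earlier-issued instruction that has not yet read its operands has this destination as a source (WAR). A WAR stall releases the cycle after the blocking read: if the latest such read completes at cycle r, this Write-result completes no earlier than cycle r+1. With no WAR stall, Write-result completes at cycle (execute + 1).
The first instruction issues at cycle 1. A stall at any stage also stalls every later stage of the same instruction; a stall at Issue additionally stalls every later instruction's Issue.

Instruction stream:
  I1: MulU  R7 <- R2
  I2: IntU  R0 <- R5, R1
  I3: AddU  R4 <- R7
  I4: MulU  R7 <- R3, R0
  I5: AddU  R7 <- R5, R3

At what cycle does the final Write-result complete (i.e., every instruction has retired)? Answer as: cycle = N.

cycle = 17

c1: I1→MulU
c2: I1 RO · I2→IntU
c3: I2 RO · I3→AddU
c4: I2 EX
c5: I1 EX · I2 WR R0
c6: I1 WR R7
c7: I3 RO · I4→MulU
c8: I4 RO
c9: I3 EX
c10: I3 WR R4
c11: I4 EX
c12: I4 WR R7
c13: I5→AddU
c14: I5 RO
c16: I5 EX
c17: I5 WR R7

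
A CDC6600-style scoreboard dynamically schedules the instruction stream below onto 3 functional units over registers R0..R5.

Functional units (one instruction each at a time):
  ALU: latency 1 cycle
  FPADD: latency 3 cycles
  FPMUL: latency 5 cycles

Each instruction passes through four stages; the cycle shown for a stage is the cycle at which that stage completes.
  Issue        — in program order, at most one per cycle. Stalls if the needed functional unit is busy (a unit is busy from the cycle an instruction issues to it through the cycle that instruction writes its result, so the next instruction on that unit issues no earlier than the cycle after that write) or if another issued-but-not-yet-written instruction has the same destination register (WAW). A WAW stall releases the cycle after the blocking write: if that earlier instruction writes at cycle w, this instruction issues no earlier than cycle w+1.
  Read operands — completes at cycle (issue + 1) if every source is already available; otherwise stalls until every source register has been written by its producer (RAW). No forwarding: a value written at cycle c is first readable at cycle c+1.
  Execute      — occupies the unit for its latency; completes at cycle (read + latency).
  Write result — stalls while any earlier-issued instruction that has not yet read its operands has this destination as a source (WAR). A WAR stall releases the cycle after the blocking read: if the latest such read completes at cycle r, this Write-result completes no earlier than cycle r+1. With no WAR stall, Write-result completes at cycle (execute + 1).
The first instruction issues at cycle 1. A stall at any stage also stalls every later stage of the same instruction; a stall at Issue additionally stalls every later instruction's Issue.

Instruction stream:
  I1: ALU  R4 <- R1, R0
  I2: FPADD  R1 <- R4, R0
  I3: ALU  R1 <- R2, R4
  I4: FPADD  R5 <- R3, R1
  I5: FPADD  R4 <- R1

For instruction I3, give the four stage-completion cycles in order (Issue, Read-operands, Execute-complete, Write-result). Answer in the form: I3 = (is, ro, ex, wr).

  I1 | 1 | 2 | 3 | 4
  I2 | 2 | 5 | 8 | 9   RAW R4: wait I1 write@4
  I3 | 10 | 11 | 12 | 13   WAW R1: wait I2 write@9
  I4 | 11 | 14 | 17 | 18   RAW R1: wait I3 write@13
  I5 | 19 | 20 | 23 | 24   struct: FPADD busy until I4 writes@18

I3 = (10, 11, 12, 13)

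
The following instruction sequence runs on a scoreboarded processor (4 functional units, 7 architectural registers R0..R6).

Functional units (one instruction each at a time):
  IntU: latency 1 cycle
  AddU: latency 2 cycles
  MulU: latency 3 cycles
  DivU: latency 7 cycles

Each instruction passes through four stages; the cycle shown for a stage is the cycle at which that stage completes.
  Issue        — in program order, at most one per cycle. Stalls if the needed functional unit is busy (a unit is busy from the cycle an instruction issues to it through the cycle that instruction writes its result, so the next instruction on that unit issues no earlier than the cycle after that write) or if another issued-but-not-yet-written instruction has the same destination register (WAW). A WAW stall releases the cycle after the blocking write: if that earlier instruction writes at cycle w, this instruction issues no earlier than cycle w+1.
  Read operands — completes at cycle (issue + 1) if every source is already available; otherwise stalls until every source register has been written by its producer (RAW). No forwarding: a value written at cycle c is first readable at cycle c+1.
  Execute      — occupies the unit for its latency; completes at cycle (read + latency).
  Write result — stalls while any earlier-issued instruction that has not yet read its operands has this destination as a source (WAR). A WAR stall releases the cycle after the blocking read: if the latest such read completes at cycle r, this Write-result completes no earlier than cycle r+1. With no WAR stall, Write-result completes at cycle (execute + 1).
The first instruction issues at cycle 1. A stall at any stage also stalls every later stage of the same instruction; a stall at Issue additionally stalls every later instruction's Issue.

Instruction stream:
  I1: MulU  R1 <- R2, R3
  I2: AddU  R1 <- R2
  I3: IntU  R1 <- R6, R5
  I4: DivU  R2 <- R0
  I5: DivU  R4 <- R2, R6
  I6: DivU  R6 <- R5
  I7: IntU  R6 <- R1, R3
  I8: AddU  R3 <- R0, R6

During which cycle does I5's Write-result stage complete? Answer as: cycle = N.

cycle = 32

c1: I1 issues→MulU
c2: I1 reads
c5: I1 exec-done
c6: I1 writes R1
c7: I2 issues→AddU
c8: I2 reads
c10: I2 exec-done
c11: I2 writes R1
c12: I3 issues→IntU
c13: I3 reads, I4 issues→DivU
c14: I3 exec-done, I4 reads
c15: I3 writes R1
c21: I4 exec-done
c22: I4 writes R2
c23: I5 issues→DivU
c24: I5 reads
c31: I5 exec-done
c32: I5 writes R4
c33: I6 issues→DivU
c34: I6 reads
c41: I6 exec-done
c42: I6 writes R6
c43: I7 issues→IntU
c44: I7 reads, I8 issues→AddU
c45: I7 exec-done
c46: I7 writes R6
c47: I8 reads
c49: I8 exec-done
c50: I8 writes R3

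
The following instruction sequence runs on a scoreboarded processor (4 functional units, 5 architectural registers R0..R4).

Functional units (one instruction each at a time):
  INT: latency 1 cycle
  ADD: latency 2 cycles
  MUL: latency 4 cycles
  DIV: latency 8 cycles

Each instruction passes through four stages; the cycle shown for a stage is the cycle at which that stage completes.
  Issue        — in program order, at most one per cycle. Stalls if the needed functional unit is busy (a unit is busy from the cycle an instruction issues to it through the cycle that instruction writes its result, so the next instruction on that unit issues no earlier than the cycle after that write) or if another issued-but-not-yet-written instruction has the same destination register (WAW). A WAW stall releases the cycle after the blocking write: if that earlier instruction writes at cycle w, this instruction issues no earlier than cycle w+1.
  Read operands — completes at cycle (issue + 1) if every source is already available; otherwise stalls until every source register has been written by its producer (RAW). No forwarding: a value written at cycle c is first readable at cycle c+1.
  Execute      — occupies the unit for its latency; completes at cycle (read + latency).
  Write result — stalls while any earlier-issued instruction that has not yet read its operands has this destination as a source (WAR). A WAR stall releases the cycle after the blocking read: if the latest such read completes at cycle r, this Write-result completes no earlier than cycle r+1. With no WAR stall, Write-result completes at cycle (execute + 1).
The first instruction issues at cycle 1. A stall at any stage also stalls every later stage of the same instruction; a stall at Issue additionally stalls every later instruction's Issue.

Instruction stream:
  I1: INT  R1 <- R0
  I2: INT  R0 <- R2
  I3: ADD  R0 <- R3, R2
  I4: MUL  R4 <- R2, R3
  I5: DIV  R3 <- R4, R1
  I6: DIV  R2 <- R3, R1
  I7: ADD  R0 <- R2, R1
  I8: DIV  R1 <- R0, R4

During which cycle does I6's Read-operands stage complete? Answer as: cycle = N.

[I1] 1/2/3/4
[I2] 5/6/7/8  (struct: INT busy until I1 writes@4)
[I3] 9/10/12/13  (WAW R0: wait I2 write@8)
[I4] 10/11/15/16
[I5] 11/17/25/26  (RAW R4: wait I4 write@16)
[I6] 27/28/36/37  (struct: DIV busy until I5 writes@26)
[I7] 28/38/40/41  (RAW R2: wait I6 write@37)
[I8] 38/42/50/51  (struct: DIV busy until I6 writes@37; RAW R0: wait I7 write@41)

cycle = 28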